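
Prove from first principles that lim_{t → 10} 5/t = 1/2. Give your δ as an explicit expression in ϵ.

Let ϵ > 0 be given. We seek δ > 0 such that 0 < |t − 10| < δ implies |5/t − (1/2)| < ϵ.
|5/t − (1/2)| = 5·|10 − t|/(10·|t|) = 5|t − 10|/(10|t|).
Require δ ≤ 5 so that |t| > 10 − 5 = 5, hence 10|t| > 50.
Then |5/t − (1/2)| < 5|t − 10|/50, which is < ϵ when |t − 10| < 10ϵ.
Take δ = min(5, 10ϵ). Then 0 < |t − 10| < δ gives both |t − 10| < 5 and |t − 10| < 10ϵ, so |5/t − (1/2)| < ϵ.

δ = min(5, 10ϵ)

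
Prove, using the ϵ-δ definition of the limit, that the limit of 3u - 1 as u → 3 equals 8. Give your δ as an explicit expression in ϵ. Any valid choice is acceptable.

Let ϵ > 0 be given. We need δ > 0 so that 0 < |u − 3| < δ implies |(3u - 1) − 8| < ϵ.
Since (3u - 1) − 8 = 3(u − 3), we have |(3u - 1) − 8| = 3|u − 3|.
So 3|u − 3| < ϵ exactly when |u − 3| < ϵ/3.
Choosing δ = ϵ/3 gives |(3u - 1) − 8| = 3|u − 3| < ϵ whenever |u − 3| < δ.

δ = ϵ/3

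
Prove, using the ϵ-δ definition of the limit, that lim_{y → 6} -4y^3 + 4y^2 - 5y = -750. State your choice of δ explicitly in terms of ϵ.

Fix ϵ > 0. We want δ > 0 such that 0 < |y − 6| < δ implies |(-4y^3 + 4y^2 - 5y) + 750| < ϵ.
(-4y^3 + 4y^2 - 5y) + 750 = -4y^3 + 4y^2 - 5y + 750 = (y − 6)(-4y^2 - 20y - 125).
So |(-4y^3 + 4y^2 - 5y) + 750| = |y − 6|·|-4y^2 - 20y - 125|.
Require δ ≤ 1. Then |y − 6| < 1 gives |y| < 7, and by the triangle inequality |-4y^2 - 20y - 125| ≤ 4·7^2 + 20·7 + 125 = 461.
Hence |(-4y^3 + 4y^2 - 5y) + 750| ≤ 461|y − 6| < ϵ provided |y − 6| < ϵ/461.
Take δ = min(1, ϵ/461). Then 0 < |y − 6| < δ gives both |y − 6| < 1 and |y − 6| < ϵ/461, so |(-4y^3 + 4y^2 - 5y) + 750| < ϵ.

δ = min(1, ϵ/461)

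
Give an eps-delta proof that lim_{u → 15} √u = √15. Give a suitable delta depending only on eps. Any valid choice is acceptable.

delta = min(15, √15·eps)

Let eps > 0 be given. We want delta > 0 such that 0 < |u − 15| < delta implies |√u − √15| < eps.
Multiplying by the conjugate, |√u − √15| = |u − 15|/(√u + √15).
Restrict delta ≤ 15 so that |u − 15| < 15 forces u > 0, and then √u + √15 > √15.
Hence |√u − √15| < |u − 15|/√15, which is < eps once |u − 15| < √15·eps.
Take delta = min(15, √15·eps). If 0 < |u − 15| < delta then u > 0 and |√u − √15| < |u − 15|/√15 < eps.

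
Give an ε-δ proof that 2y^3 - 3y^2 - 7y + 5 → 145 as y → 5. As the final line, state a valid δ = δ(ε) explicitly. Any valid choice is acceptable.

Let ε > 0 be given. We want δ > 0 such that 0 < |y − 5| < δ implies |(2y^3 - 3y^2 - 7y + 5) − 145| < ε.
(2y^3 - 3y^2 - 7y + 5) − 145 = 2y^3 - 3y^2 - 7y - 140 = (y − 5)(2y^2 + 7y + 28).
So |(2y^3 - 3y^2 - 7y + 5) − 145| = |y − 5|·|2y^2 + 7y + 28|.
Require δ ≤ 1. Then |y − 5| < 1 gives |y| < 6, and by the triangle inequality |2y^2 + 7y + 28| ≤ 2·6^2 + 7·6 + 28 = 142.
Hence |(2y^3 - 3y^2 - 7y + 5) − 145| ≤ 142|y − 5| < ε provided |y − 5| < ε/142.
Take δ = min(1, ε/142). Then 0 < |y − 5| < δ gives both |y − 5| < 1 and |y − 5| < ε/142, so |(2y^3 - 3y^2 - 7y + 5) − 145| < ε.

δ = min(1, ε/142)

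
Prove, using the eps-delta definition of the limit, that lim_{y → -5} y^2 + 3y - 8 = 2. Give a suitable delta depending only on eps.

Suppose eps > 0. We want delta > 0 such that 0 < |y + 5| < delta implies |(y^2 + 3y - 8) − 2| < eps.
(y^2 + 3y - 8) − 2 = y^2 + 3y - 10 = (y + 5)(y - 2).
So |(y^2 + 3y - 8) − 2| = |y + 5|·|y - 2|.
Require delta ≤ 1. Then |y + 5| < 1 gives |y| < 6, and by the triangle inequality |y - 2| ≤ 6 + 2 = 8.
Hence |(y^2 + 3y - 8) − 2| ≤ 8|y + 5| < eps provided |y + 5| < eps/8.
Choosing delta = min(1, eps/8) ensures both conditions, hence |(y^2 + 3y - 8) − 2| < eps.

delta = min(1, eps/8)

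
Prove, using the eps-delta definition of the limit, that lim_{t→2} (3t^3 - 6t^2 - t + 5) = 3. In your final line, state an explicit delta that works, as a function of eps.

Let eps > 0 be given. We want delta > 0 such that 0 < |t − 2| < delta implies |(3t^3 - 6t^2 - t + 5) − 3| < eps.
(3t^3 - 6t^2 - t + 5) − 3 = 3t^3 - 6t^2 - t + 2 = (t − 2)(3t^2 - 1).
So |(3t^3 - 6t^2 - t + 5) − 3| = |t − 2|·|3t^2 - 1|.
Assume first that |t − 2| < 1, so |t| < 3. Then |3t^2 - 1| ≤ 3·3^2 + 1 = 28.
Hence |(3t^3 - 6t^2 - t + 5) − 3| ≤ 28|t − 2| < eps provided |t − 2| < eps/28.
Take delta = min(1, eps/28). Then 0 < |t − 2| < delta gives both |t − 2| < 1 and |t − 2| < eps/28, so |(3t^3 - 6t^2 - t + 5) − 3| < eps.

delta = min(1, eps/28)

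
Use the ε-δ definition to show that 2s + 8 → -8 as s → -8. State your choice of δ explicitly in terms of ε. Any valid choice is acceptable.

δ = ε/2

Let ε > 0 be given. We need δ > 0 so that 0 < |s + 8| < δ implies |(2s + 8) + 8| < ε.
Since (2s + 8) + 8 = 2(s + 8), we have |(2s + 8) + 8| = 2|s + 8|.
Thus it suffices that |s + 8| < ε/2.
Choosing δ = ε/2 gives |(2s + 8) + 8| = 2|s + 8| < ε whenever |s + 8| < δ.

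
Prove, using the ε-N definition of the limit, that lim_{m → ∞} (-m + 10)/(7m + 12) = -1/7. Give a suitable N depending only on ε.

Let ε > 0. For m ≥ 1, |(-m + 10)/(7m + 12) + 1/7| = |82|/(7(7m + 12)) = 82/(7(7m + 12)).
Since 7m + 12 ≥ 7m for m ≥ 1, this is ≤ 82/(7·7m) = (82/49)/m.
So |(-m + 10)/(7m + 12) + 1/7| < ε whenever m > (82/49)/ε.
Take N = (82/49)/ε. If m > N then |(-m + 10)/(7m + 12) + 1/7| ≤ (82/49)/m < ε.

N = (82/49)/ε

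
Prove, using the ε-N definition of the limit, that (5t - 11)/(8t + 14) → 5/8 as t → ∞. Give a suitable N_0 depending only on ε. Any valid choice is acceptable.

Let ε > 0 be given. We seek N_0 > 0 such that t > N_0 implies |(5t - 11)/(8t + 14) − (5/8)| < ε.
(5t - 11)/(8t + 14) − (5/8) = (8(5t - 11) − 5(8t + 14)) / (8(8t + 14)) = -158/(8(8t + 14)).
For t > 0 we have 8t + 14 > 8t, so |(5t - 11)/(8t + 14) − (5/8)| = 158/(8(8t + 14)) < 158/(8·8t) = (79/32)/t.
Thus |(5t - 11)/(8t + 14) − (5/8)| < ε whenever t > (79/32)/ε.
Take N_0 = (79/32)/ε. If t > N_0 then |(5t - 11)/(8t + 14) − (5/8)| < (79/32)/t < ε.

N_0 = (79/32)/ε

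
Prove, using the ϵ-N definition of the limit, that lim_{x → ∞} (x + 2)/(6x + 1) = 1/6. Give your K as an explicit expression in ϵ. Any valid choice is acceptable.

K = (11/36)/ϵ

Let ϵ > 0. We seek K > 0 such that x > K implies |(x + 2)/(6x + 1) − (1/6)| < ϵ.
(x + 2)/(6x + 1) − (1/6) = (6(x + 2) − (6x + 1)) / (6(6x + 1)) = 11/(6(6x + 1)).
For x > 0 we have 6x + 1 > 6x, so |(x + 2)/(6x + 1) − (1/6)| = 11/(6(6x + 1)) < 11/(6·6x) = (11/36)/x.
Thus |(x + 2)/(6x + 1) − (1/6)| < ϵ whenever x > (11/36)/ϵ.
Take K = (11/36)/ϵ. If x > K then |(x + 2)/(6x + 1) − (1/6)| < (11/36)/x < ϵ.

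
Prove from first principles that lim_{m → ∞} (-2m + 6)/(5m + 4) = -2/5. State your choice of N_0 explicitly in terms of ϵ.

Let ϵ > 0 be given. For m ≥ 1, |(-2m + 6)/(5m + 4) + 2/5| = |38|/(5(5m + 4)) = 38/(5(5m + 4)).
Since 5m + 4 ≥ 5m for m ≥ 1, this is ≤ 38/(5·5m) = (38/25)/m.
So |(-2m + 6)/(5m + 4) + 2/5| < ϵ whenever m > (38/25)/ϵ.
Take N_0 = (38/25)/ϵ. If m > N_0 then |(-2m + 6)/(5m + 4) + 2/5| ≤ (38/25)/m < ϵ.

N_0 = (38/25)/ϵ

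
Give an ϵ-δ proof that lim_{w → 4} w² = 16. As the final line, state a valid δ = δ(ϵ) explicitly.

Suppose ϵ > 0. We seek δ > 0 with 0 < |w − 4| < δ ⇒ |w² − 16| < ϵ.
Factor: w² − 16 = (w − 4)(w + 4), so |w² − 16| = |w − 4|·|w + 4|.
Restrict δ ≤ 1. Then |w − 4| < 1 gives |w| < 5, so by the triangle inequality |w + 4| ≤ 5 + 4 = 9.
Hence |w² − 16| ≤ 9|w − 4|, which is < ϵ once |w − 4| < ϵ/9.
Take δ = min(1, ϵ/9). If 0 < |w − 4| < δ then both bounds hold and |w² − 16| ≤ 9|w − 4| < 9·(ϵ/9) = ϵ.

δ = min(1, ϵ/9)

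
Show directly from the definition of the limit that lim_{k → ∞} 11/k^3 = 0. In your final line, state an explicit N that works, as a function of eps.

Suppose eps > 0. For k ≥ 1, |11/k^3 − 0| = 11/k^3.
11/k^3 < eps ⇔ k^3 > 11/eps ⇔ k > (11/eps)^{1/3}.
Take N = (11/eps)^{1/3}. Then k > N implies 11/k^3 < eps.

N = (11/eps)^{1/3}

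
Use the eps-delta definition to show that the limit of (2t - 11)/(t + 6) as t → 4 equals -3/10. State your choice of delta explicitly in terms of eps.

Let eps > 0 be given. We want delta > 0 with 0 < |t − 4| < delta ⇒ |(2t - 11)/(t + 6) + 3/10| < eps.
Combining over a common denominator, (2t - 11)/(t + 6) + 3/10 = [(2t - 11)·10 − (-3)·(t + 6)] / [10·(t + 6)] = 23(t − 4) / (10(t + 6)).
So |(2t - 11)/(t + 6) + 3/10| = 23|t − 4| / (10·|t + 6|).
Restrict delta ≤ 5. Then |t − 4| < 5 gives |t + 6| = |(t − 4) + 10| ≥ 10 − 5 = 5.
Hence |(2t - 11)/(t + 6) + 3/10| < 23|t − 4|/(10·5) = (23/50)|t − 4|, which is < eps once |t − 4| < (50/23)eps.
Take delta = min(5, (50/23)eps). Then 0 < |t − 4| < delta forces both bounds, so |(2t - 11)/(t + 6) + 3/10| < eps.

delta = min(5, (50/23)eps)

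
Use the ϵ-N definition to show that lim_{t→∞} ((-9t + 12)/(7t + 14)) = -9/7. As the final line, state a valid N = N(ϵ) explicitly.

N = (30/7)/ϵ

Suppose ϵ > 0. We seek N > 0 such that t > N implies |(-9t + 12)/(7t + 14) + 9/7| < ϵ.
(-9t + 12)/(7t + 14) + 9/7 = (7(-9t + 12) − (-9)(7t + 14)) / (7(7t + 14)) = 210/(7(7t + 14)).
For t > 0 we have 7t + 14 > 7t, so |(-9t + 12)/(7t + 14) + 9/7| = 210/(7(7t + 14)) < 210/(7·7t) = (30/7)/t.
Thus |(-9t + 12)/(7t + 14) + 9/7| < ϵ whenever t > (30/7)/ϵ.
Take N = (30/7)/ϵ. If t > N then |(-9t + 12)/(7t + 14) + 9/7| < (30/7)/t < ϵ.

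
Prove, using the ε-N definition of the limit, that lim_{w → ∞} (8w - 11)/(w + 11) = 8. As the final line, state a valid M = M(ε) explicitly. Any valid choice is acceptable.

M = 99/ε

Fix ε > 0. We seek M > 0 such that w > M implies |(8w - 11)/(w + 11) − 8| < ε.
(8w - 11)/(w + 11) − 8 = ((8w - 11) − 8(w + 11)) / ((w + 11)) = -99/((w + 11)).
For w > 0 we have w + 11 > w, so |(8w - 11)/(w + 11) − 8| = 99/((w + 11)) < 99/(w) = 99/w.
Thus |(8w - 11)/(w + 11) − 8| < ε whenever w > 99/ε.
Take M = 99/ε. If w > M then |(8w - 11)/(w + 11) − 8| < 99/w < ε.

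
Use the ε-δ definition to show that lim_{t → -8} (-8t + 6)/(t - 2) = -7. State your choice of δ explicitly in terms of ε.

δ = min(5, 5ε)

Suppose ε > 0. We want δ > 0 with 0 < |t + 8| < δ ⇒ |(-8t + 6)/(t - 2) + 7| < ε.
Combining over a common denominator, (-8t + 6)/(t - 2) + 7 = [(-8t + 6)·(-10) − 70·(t - 2)] / [(-10)·(t - 2)] = 10(t + 8) / ((-10)(t - 2)).
So |(-8t + 6)/(t - 2) + 7| = 10|t + 8| / (10·|t − 2|).
Restrict δ ≤ 5. Then |t + 8| < 5 gives |t − 2| = |(t + 8) + (-10)| ≥ 10 − 5 = 5.
Hence |(-8t + 6)/(t - 2) + 7| < 10|t + 8|/(10·5) = (1/5)|t + 8|, which is < ε once |t + 8| < 5ε.
Take δ = min(5, 5ε). Then 0 < |t + 8| < δ forces both bounds, so |(-8t + 6)/(t - 2) + 7| < ε.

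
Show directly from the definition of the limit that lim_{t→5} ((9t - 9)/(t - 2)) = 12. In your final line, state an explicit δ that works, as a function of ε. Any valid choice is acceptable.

Let ε > 0. We want δ > 0 with 0 < |t − 5| < δ ⇒ |(9t - 9)/(t - 2) − 12| < ε.
Combining over a common denominator, (9t - 9)/(t - 2) − 12 = [(9t - 9)·3 − 36·(t - 2)] / [3·(t - 2)] = -9(t − 5) / (3(t - 2)).
So |(9t - 9)/(t - 2) − 12| = 9|t − 5| / (3·|t − 2|).
Require δ ≤ 3/2, so |t − 2| ≥ |3| − |t − 5| > 3 − 3/2 = 3/2.
Hence |(9t - 9)/(t - 2) − 12| < 9|t − 5|/(3·(3/2)) = 2|t − 5|, which is < ε once |t − 5| < (1/2)ε.
Take δ = min(3/2, (1/2)ε). Then 0 < |t − 5| < δ forces both bounds, so |(9t - 9)/(t - 2) − 12| < ε.

δ = min(3/2, (1/2)ε)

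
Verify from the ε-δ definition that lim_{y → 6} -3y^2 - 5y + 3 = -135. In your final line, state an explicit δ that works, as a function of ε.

Let ε > 0. We want δ > 0 such that 0 < |y − 6| < δ implies |(-3y^2 - 5y + 3) + 135| < ε.
(-3y^2 - 5y + 3) + 135 = -3y^2 - 5y + 138 = (y − 6)(-3y - 23).
So |(-3y^2 - 5y + 3) + 135| = |y − 6|·|-3y - 23|.
Require δ ≤ 1. Then |y − 6| < 1 gives |y| < 7, and by the triangle inequality |-3y - 23| ≤ 3·7 + 23 = 44.
Hence |(-3y^2 - 5y + 3) + 135| ≤ 44|y − 6| < ε provided |y − 6| < ε/44.
Take δ = min(1, ε/44). Then 0 < |y − 6| < δ gives both |y − 6| < 1 and |y − 6| < ε/44, so |(-3y^2 - 5y + 3) + 135| < ε.

δ = min(1, ε/44)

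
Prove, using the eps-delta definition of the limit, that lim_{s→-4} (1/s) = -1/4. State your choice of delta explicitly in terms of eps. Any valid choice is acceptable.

delta = min(2, 8eps)

Fix eps > 0. We seek delta > 0 such that 0 < |s + 4| < delta implies |1/s + 1/4| < eps.
|1/s + 1/4| = |-4 − s|/(4·|s|) = |s + 4|/(4|s|).
Restrict delta ≤ 2. Then |s + 4| < 2 gives |s| > 2, so 4|s| > 8.
Then |1/s + 1/4| < |s + 4|/8, which is < eps when |s + 4| < 8eps.
Take delta = min(2, 8eps). Then 0 < |s + 4| < delta gives both |s + 4| < 2 and |s + 4| < 8eps, so |1/s + 1/4| < eps.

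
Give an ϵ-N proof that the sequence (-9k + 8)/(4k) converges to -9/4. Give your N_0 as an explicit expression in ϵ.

Suppose ϵ > 0. For k ≥ 1, |(-9k + 8)/(4k) + 9/4| = |32|/(4(4k)) = 32/(4(4k)).
Since 4k ≥ 4k for k ≥ 1, this is ≤ 32/(4·4k) = 2/k.
So |(-9k + 8)/(4k) + 9/4| < ϵ whenever k > 2/ϵ.
Take N_0 = 2/ϵ. If k > N_0 then |(-9k + 8)/(4k) + 9/4| ≤ 2/k < ϵ.

N_0 = 2/ϵ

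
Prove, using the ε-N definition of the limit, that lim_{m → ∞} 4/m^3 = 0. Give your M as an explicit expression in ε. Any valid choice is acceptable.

Fix ε > 0. For m ≥ 1, |4/m^3 − 0| = 4/m^3.
4/m^3 < ε ⇔ m^3 > 4/ε ⇔ m > (4/ε)^{1/3}.
Take M = (4/ε)^{1/3}. Then m > M implies 4/m^3 < ε.

M = (4/ε)^{1/3}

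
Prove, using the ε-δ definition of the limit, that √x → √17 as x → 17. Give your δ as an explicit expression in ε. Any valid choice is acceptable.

δ = min(17, √17·ε)

Fix ε > 0. We want δ > 0 such that 0 < |x − 17| < δ implies |√x − √17| < ε.
Multiplying by the conjugate, |√x − √17| = |x − 17|/(√x + √17).
Restrict δ ≤ 17 so that |x − 17| < 17 forces x > 0, and then √x + √17 > √17.
Hence |√x − √17| < |x − 17|/√17, which is < ε once |x − 17| < √17·ε.
Take δ = min(17, √17·ε). If 0 < |x − 17| < δ then x > 0 and |√x − √17| < |x − 17|/√17 < ε.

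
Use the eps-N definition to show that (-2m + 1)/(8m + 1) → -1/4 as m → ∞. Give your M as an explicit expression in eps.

Fix eps > 0. For m ≥ 1, |(-2m + 1)/(8m + 1) + 1/4| = |10|/(8(8m + 1)) = 10/(8(8m + 1)).
Since 8m + 1 ≥ 8m for m ≥ 1, this is ≤ 10/(8·8m) = (5/32)/m.
So |(-2m + 1)/(8m + 1) + 1/4| < eps whenever m > (5/32)/eps.
Take M = (5/32)/eps. If m > M then |(-2m + 1)/(8m + 1) + 1/4| ≤ (5/32)/m < eps.

M = (5/32)/eps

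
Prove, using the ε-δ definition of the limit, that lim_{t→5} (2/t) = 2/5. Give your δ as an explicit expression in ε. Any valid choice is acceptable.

δ = min(5/2, (25/4)ε)

Fix ε > 0. We seek δ > 0 such that 0 < |t − 5| < δ implies |2/t − (2/5)| < ε.
|2/t − (2/5)| = 2·|5 − t|/(5·|t|) = 2|t − 5|/(5|t|).
Require δ ≤ 5/2 so that |t| > 5 − 5/2 = 5/2, hence 5|t| > 25/2.
Then |2/t − (2/5)| < 2|t − 5|/(25/2), which is < ε when |t − 5| < (25/4)ε.
Take δ = min(5/2, (25/4)ε). Then 0 < |t − 5| < δ gives both |t − 5| < 5/2 and |t − 5| < (25/4)ε, so |2/t − (2/5)| < ε.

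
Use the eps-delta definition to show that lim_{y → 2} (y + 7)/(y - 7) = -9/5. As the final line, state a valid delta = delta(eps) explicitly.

Let eps > 0 be given. We want delta > 0 with 0 < |y − 2| < delta ⇒ |(y + 7)/(y - 7) + 9/5| < eps.
Combining over a common denominator, (y + 7)/(y - 7) + 9/5 = [(y + 7)·(-5) − 9·(y - 7)] / [(-5)·(y - 7)] = -14(y − 2) / ((-5)(y - 7)).
So |(y + 7)/(y - 7) + 9/5| = 14|y − 2| / (5·|y − 7|).
Restrict delta ≤ 5/2. Then |y − 2| < 5/2 gives |y − 7| = |(y − 2) + (-5)| ≥ 5 − 5/2 = 5/2.
Hence |(y + 7)/(y - 7) + 9/5| < 14|y − 2|/(5·(5/2)) = (28/25)|y − 2|, which is < eps once |y − 2| < (25/28)eps.
Take delta = min(5/2, (25/28)eps). Then 0 < |y − 2| < delta forces both bounds, so |(y + 7)/(y - 7) + 9/5| < eps.

delta = min(5/2, (25/28)eps)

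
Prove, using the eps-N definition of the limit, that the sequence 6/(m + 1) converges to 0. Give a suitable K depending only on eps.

K = 6/eps

Fix eps > 0. For m ≥ 1, |6/(m + 1) − 0| = 6/(m + 1) ≤ 6/m.
We need 6/m < eps, i.e. m > 6/eps.
Take K = 6/eps. If m > K then |6/(m + 1)| ≤ 6/m < eps.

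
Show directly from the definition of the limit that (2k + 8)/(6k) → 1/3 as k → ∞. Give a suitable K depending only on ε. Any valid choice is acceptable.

Let ε > 0 be given. For k ≥ 1, |(2k + 8)/(6k) − (1/3)| = |48|/(6(6k)) = 48/(6(6k)).
Since 6k ≥ 6k for k ≥ 1, this is ≤ 48/(6·6k) = (4/3)/k.
So |(2k + 8)/(6k) − (1/3)| < ε whenever k > (4/3)/ε.
Take K = (4/3)/ε. If k > K then |(2k + 8)/(6k) − (1/3)| ≤ (4/3)/k < ε.

K = (4/3)/ε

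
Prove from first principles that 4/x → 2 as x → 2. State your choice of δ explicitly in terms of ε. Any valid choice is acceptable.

Fix ε > 0. We seek δ > 0 such that 0 < |x − 2| < δ implies |4/x − 2| < ε.
|4/x − 2| = 4·|2 − x|/(2·|x|) = 4|x − 2|/(2|x|).
Require δ ≤ 1 so that |x| > 2 − 1 = 1, hence 2|x| > 2.
Then |4/x − 2| < 4|x − 2|/2, which is < ε when |x − 2| < (1/2)ε.
Take δ = min(1, (1/2)ε). Then 0 < |x − 2| < δ gives both |x − 2| < 1 and |x − 2| < (1/2)ε, so |4/x − 2| < ε.

δ = min(1, (1/2)ε)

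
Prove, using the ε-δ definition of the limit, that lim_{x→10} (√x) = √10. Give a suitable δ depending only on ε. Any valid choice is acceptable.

δ = min(10, √10·ε)

Let ε > 0. We want δ > 0 such that 0 < |x − 10| < δ implies |√x − √10| < ε.
Multiplying by the conjugate, |√x − √10| = |x − 10|/(√x + √10).
Restrict δ ≤ 10 so that |x − 10| < 10 forces x > 0, and then √x + √10 > √10.
Hence |√x − √10| < |x − 10|/√10, which is < ε once |x − 10| < √10·ε.
Take δ = min(10, √10·ε). If 0 < |x − 10| < δ then x > 0 and |√x − √10| < |x − 10|/√10 < ε.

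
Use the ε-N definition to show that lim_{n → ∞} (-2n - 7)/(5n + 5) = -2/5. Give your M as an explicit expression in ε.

M = 1/ε

Suppose ε > 0. For n ≥ 1, |(-2n - 7)/(5n + 5) + 2/5| = |-25|/(5(5n + 5)) = 25/(5(5n + 5)).
Since 5n + 5 ≥ 5n for n ≥ 1, this is ≤ 25/(5·5n) = 1/n.
So |(-2n - 7)/(5n + 5) + 2/5| < ε whenever n > 1/ε.
Take M = 1/ε. If n > M then |(-2n - 7)/(5n + 5) + 2/5| ≤ 1/n < ε.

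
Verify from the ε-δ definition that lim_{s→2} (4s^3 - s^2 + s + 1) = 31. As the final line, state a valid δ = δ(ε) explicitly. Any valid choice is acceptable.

δ = min(1, ε/72)

Let ε > 0. We want δ > 0 such that 0 < |s − 2| < δ implies |(4s^3 - s^2 + s + 1) − 31| < ε.
(4s^3 - s^2 + s + 1) − 31 = 4s^3 - s^2 + s - 30 = (s − 2)(4s^2 + 7s + 15).
So |(4s^3 - s^2 + s + 1) − 31| = |s − 2|·|4s^2 + 7s + 15|.
Assume first that |s − 2| < 1, so |s| < 3. Then |4s^2 + 7s + 15| ≤ 4·3^2 + 7·3 + 15 = 72.
Hence |(4s^3 - s^2 + s + 1) − 31| ≤ 72|s − 2| < ε provided |s − 2| < ε/72.
Take δ = min(1, ε/72). Then 0 < |s − 2| < δ gives both |s − 2| < 1 and |s − 2| < ε/72, so |(4s^3 - s^2 + s + 1) − 31| < ε.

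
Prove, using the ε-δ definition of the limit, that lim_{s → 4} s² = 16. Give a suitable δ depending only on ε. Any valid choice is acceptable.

Let ε > 0. We seek δ > 0 with 0 < |s − 4| < δ ⇒ |s² − 16| < ε.
Factor: s² − 16 = (s − 4)(s + 4), so |s² − 16| = |s − 4|·|s + 4|.
Restrict δ ≤ 2. Then |s − 4| < 2 gives |s| < 6, so by the triangle inequality |s + 4| ≤ 6 + 4 = 10.
Hence |s² − 16| ≤ 10|s − 4|, which is < ε once |s − 4| < ε/10.
Take δ = min(2, ε/10). If 0 < |s − 4| < δ then both bounds hold and |s² − 16| ≤ 10|s − 4| < 10·(ε/10) = ε.

δ = min(2, ε/10)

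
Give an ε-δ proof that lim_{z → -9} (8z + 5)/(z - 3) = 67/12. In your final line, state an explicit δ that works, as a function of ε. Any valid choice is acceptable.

δ = min(6, (72/29)ε)

Fix ε > 0. We want δ > 0 with 0 < |z + 9| < δ ⇒ |(8z + 5)/(z - 3) − (67/12)| < ε.
Combining over a common denominator, (8z + 5)/(z - 3) − (67/12) = [(8z + 5)·(-12) − (-67)·(z - 3)] / [(-12)·(z - 3)] = -29(z + 9) / ((-12)(z - 3)).
So |(8z + 5)/(z - 3) − (67/12)| = 29|z + 9| / (12·|z − 3|).
Require δ ≤ 6, so |z − 3| ≥ |-12| − |z + 9| > 12 − 6 = 6.
Hence |(8z + 5)/(z - 3) − (67/12)| < 29|z + 9|/(12·6) = (29/72)|z + 9|, which is < ε once |z + 9| < (72/29)ε.
Take δ = min(6, (72/29)ε). Then 0 < |z + 9| < δ forces both bounds, so |(8z + 5)/(z - 3) − (67/12)| < ε.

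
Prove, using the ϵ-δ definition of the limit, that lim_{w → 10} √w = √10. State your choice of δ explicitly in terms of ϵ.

δ = min(10, √10·ϵ)

Let ϵ > 0. We want δ > 0 such that 0 < |w − 10| < δ implies |√w − √10| < ϵ.
Rationalise: √w − √10 = (w − 10)/(√w + √10), so |√w − √10| = |w − 10|/(√w + √10).
Restrict δ ≤ 10 so that |w − 10| < 10 forces w > 0, and then √w + √10 > √10.
Hence |√w − √10| < |w − 10|/√10, which is < ϵ once |w − 10| < √10·ϵ.
Take δ = min(10, √10·ϵ). If 0 < |w − 10| < δ then w > 0 and |√w − √10| < |w − 10|/√10 < ϵ.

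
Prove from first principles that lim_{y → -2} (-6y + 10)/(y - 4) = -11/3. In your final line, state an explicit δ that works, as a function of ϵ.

δ = min(3, (9/7)ϵ)

Let ϵ > 0 be given. We want δ > 0 with 0 < |y + 2| < δ ⇒ |(-6y + 10)/(y - 4) + 11/3| < ϵ.
Combining over a common denominator, (-6y + 10)/(y - 4) + 11/3 = [(-6y + 10)·(-6) − 22·(y - 4)] / [(-6)·(y - 4)] = 14(y + 2) / ((-6)(y - 4)).
So |(-6y + 10)/(y - 4) + 11/3| = 14|y + 2| / (6·|y − 4|).
Require δ ≤ 3, so |y − 4| ≥ |-6| − |y + 2| > 6 − 3 = 3.
Hence |(-6y + 10)/(y - 4) + 11/3| < 14|y + 2|/(6·3) = (7/9)|y + 2|, which is < ϵ once |y + 2| < (9/7)ϵ.
Take δ = min(3, (9/7)ϵ). Then 0 < |y + 2| < δ forces both bounds, so |(-6y + 10)/(y - 4) + 11/3| < ϵ.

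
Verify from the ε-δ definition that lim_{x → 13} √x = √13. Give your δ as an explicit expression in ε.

Suppose ε > 0. We want δ > 0 such that 0 < |x − 13| < δ implies |√x − √13| < ε.
Multiplying by the conjugate, |√x − √13| = |x − 13|/(√x + √13).
Restrict δ ≤ 13 so that |x − 13| < 13 forces x > 0, and then √x + √13 > √13.
Hence |√x − √13| < |x − 13|/√13, which is < ε once |x − 13| < √13·ε.
Take δ = min(13, √13·ε). If 0 < |x − 13| < δ then x > 0 and |√x − √13| < |x − 13|/√13 < ε.

δ = min(13, √13·ε)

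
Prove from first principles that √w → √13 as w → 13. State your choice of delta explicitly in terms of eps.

delta = min(13, √13·eps)

Let eps > 0. We want delta > 0 such that 0 < |w − 13| < delta implies |√w − √13| < eps.
Rationalise: √w − √13 = (w − 13)/(√w + √13), so |√w − √13| = |w − 13|/(√w + √13).
Restrict delta ≤ 13 so that |w − 13| < 13 forces w > 0, and then √w + √13 > √13.
Hence |√w − √13| < |w − 13|/√13, which is < eps once |w − 13| < √13·eps.
Take delta = min(13, √13·eps). If 0 < |w − 13| < delta then w > 0 and |√w − √13| < |w − 13|/√13 < eps.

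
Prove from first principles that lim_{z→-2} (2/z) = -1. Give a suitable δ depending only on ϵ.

Let ϵ > 0. We seek δ > 0 such that 0 < |z + 2| < δ implies |2/z + 1| < ϵ.
|2/z + 1| = 2·|-2 − z|/(2·|z|) = 2|z + 2|/(2|z|).
Restrict δ ≤ 1. Then |z + 2| < 1 gives |z| > 1, so 2|z| > 2.
Then |2/z + 1| < 2|z + 2|/2, which is < ϵ when |z + 2| < ϵ.
Take δ = min(1, ϵ). Then 0 < |z + 2| < δ gives both |z + 2| < 1 and |z + 2| < ϵ, so |2/z + 1| < ϵ.

δ = min(1, ϵ)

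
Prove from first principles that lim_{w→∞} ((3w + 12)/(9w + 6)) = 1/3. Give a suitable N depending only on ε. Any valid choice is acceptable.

N = (10/9)/ε

Fix ε > 0. We seek N > 0 such that w > N implies |(3w + 12)/(9w + 6) − (1/3)| < ε.
(3w + 12)/(9w + 6) − (1/3) = (9(3w + 12) − 3(9w + 6)) / (9(9w + 6)) = 90/(9(9w + 6)).
For w > 0 we have 9w + 6 > 9w, so |(3w + 12)/(9w + 6) − (1/3)| = 90/(9(9w + 6)) < 90/(9·9w) = (10/9)/w.
Thus |(3w + 12)/(9w + 6) − (1/3)| < ε whenever w > (10/9)/ε.
Take N = (10/9)/ε. If w > N then |(3w + 12)/(9w + 6) − (1/3)| < (10/9)/w < ε.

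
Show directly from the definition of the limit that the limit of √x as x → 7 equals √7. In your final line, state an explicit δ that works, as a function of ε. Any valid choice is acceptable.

δ = min(7, √7·ε)

Let ε > 0 be given. We want δ > 0 such that 0 < |x − 7| < δ implies |√x − √7| < ε.
Rationalise: √x − √7 = (x − 7)/(√x + √7), so |√x − √7| = |x − 7|/(√x + √7).
Restrict δ ≤ 7 so that |x − 7| < 7 forces x > 0, and then √x + √7 > √7.
Hence |√x − √7| < |x − 7|/√7, which is < ε once |x − 7| < √7·ε.
Take δ = min(7, √7·ε). If 0 < |x − 7| < δ then x > 0 and |√x − √7| < |x − 7|/√7 < ε.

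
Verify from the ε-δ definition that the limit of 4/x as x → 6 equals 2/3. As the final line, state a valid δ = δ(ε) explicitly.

Suppose ε > 0. We seek δ > 0 such that 0 < |x − 6| < δ implies |4/x − (2/3)| < ε.
|4/x − (2/3)| = 4·|6 − x|/(6·|x|) = 4|x − 6|/(6|x|).
Require δ ≤ 3 so that |x| > 6 − 3 = 3, hence 6|x| > 18.
Then |4/x − (2/3)| < 4|x − 6|/18, which is < ε when |x − 6| < (9/2)ε.
Take δ = min(3, (9/2)ε). Then 0 < |x − 6| < δ gives both |x − 6| < 3 and |x − 6| < (9/2)ε, so |4/x − (2/3)| < ε.

δ = min(3, (9/2)ε)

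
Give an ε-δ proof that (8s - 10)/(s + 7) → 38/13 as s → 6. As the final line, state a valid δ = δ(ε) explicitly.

δ = min(13/2, (169/132)ε)

Fix ε > 0. We want δ > 0 with 0 < |s − 6| < δ ⇒ |(8s - 10)/(s + 7) − (38/13)| < ε.
Combining over a common denominator, (8s - 10)/(s + 7) − (38/13) = [(8s - 10)·13 − 38·(s + 7)] / [13·(s + 7)] = 66(s − 6) / (13(s + 7)).
So |(8s - 10)/(s + 7) − (38/13)| = 66|s − 6| / (13·|s + 7|).
Require δ ≤ 13/2, so |s + 7| ≥ |13| − |s − 6| > 13 − 13/2 = 13/2.
Hence |(8s - 10)/(s + 7) − (38/13)| < 66|s − 6|/(13·(13/2)) = (132/169)|s − 6|, which is < ε once |s − 6| < (169/132)ε.
Take δ = min(13/2, (169/132)ε). Then 0 < |s − 6| < δ forces both bounds, so |(8s - 10)/(s + 7) − (38/13)| < ε.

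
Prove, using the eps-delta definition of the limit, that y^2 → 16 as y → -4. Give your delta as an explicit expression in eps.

Fix eps > 0. We seek delta > 0 with 0 < |y + 4| < delta ⇒ |y^2 − 16| < eps.
Factor: y^2 − 16 = (y + 4)(y - 4), so |y^2 − 16| = |y + 4|·|y - 4|.
Restrict delta ≤ 1. Then |y + 4| < 1 gives |y| < 5, so by the triangle inequality |y - 4| ≤ 5 + 4 = 9.
Hence |y^2 − 16| ≤ 9|y + 4|, which is < eps once |y + 4| < eps/9.
Take delta = min(1, eps/9). If 0 < |y + 4| < delta then both bounds hold and |y^2 − 16| ≤ 9|y + 4| < 9·(eps/9) = eps.

delta = min(1, eps/9)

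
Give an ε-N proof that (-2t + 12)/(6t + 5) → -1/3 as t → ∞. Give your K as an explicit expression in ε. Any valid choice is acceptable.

K = (41/18)/ε

Suppose ε > 0. We seek K > 0 such that t > K implies |(-2t + 12)/(6t + 5) + 1/3| < ε.
(-2t + 12)/(6t + 5) + 1/3 = (6(-2t + 12) − (-2)(6t + 5)) / (6(6t + 5)) = 82/(6(6t + 5)).
For t > 0 we have 6t + 5 > 6t, so |(-2t + 12)/(6t + 5) + 1/3| = 82/(6(6t + 5)) < 82/(6·6t) = (41/18)/t.
Thus |(-2t + 12)/(6t + 5) + 1/3| < ε whenever t > (41/18)/ε.
Take K = (41/18)/ε. If t > K then |(-2t + 12)/(6t + 5) + 1/3| < (41/18)/t < ε.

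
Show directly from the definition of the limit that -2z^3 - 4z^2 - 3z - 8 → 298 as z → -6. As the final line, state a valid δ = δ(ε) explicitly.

δ = min(2, ε/243)

Let ε > 0. We want δ > 0 such that 0 < |z + 6| < δ implies |(-2z^3 - 4z^2 - 3z - 8) − 298| < ε.
(-2z^3 - 4z^2 - 3z - 8) − 298 = -2z^3 - 4z^2 - 3z - 306 = (z + 6)(-2z^2 + 8z - 51).
So |(-2z^3 - 4z^2 - 3z - 8) − 298| = |z + 6|·|-2z^2 + 8z - 51|.
Require δ ≤ 2. Then |z + 6| < 2 gives |z| < 8, and by the triangle inequality |-2z^2 + 8z - 51| ≤ 2·8^2 + 8·8 + 51 = 243.
Hence |(-2z^3 - 4z^2 - 3z - 8) − 298| ≤ 243|z + 6| < ε provided |z + 6| < ε/243.
Choosing δ = min(2, ε/243) ensures both conditions, hence |(-2z^3 - 4z^2 - 3z - 8) − 298| < ε.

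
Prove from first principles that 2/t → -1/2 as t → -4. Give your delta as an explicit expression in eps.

Let eps > 0. We seek delta > 0 such that 0 < |t + 4| < delta implies |2/t + 1/2| < eps.
|2/t + 1/2| = 2·|-4 − t|/(4·|t|) = 2|t + 4|/(4|t|).
Require delta ≤ 2 so that |t| > 4 − 2 = 2, hence 4|t| > 8.
Then |2/t + 1/2| < 2|t + 4|/8, which is < eps when |t + 4| < 4eps.
Take delta = min(2, 4eps). Then 0 < |t + 4| < delta gives both |t + 4| < 2 and |t + 4| < 4eps, so |2/t + 1/2| < eps.

delta = min(2, 4eps)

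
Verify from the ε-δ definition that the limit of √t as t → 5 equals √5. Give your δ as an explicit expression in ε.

δ = min(5, √5·ε)

Let ε > 0. We want δ > 0 such that 0 < |t − 5| < δ implies |√t − √5| < ε.
Multiplying by the conjugate, |√t − √5| = |t − 5|/(√t + √5).
Restrict δ ≤ 5 so that |t − 5| < 5 forces t > 0, and then √t + √5 > √5.
Hence |√t − √5| < |t − 5|/√5, which is < ε once |t − 5| < √5·ε.
Take δ = min(5, √5·ε). If 0 < |t − 5| < δ then t > 0 and |√t − √5| < |t − 5|/√5 < ε.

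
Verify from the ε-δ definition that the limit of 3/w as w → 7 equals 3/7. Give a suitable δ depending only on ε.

δ = min(7/2, (49/6)ε)

Let ε > 0 be given. We seek δ > 0 such that 0 < |w − 7| < δ implies |3/w − (3/7)| < ε.
|3/w − (3/7)| = 3·|7 − w|/(7·|w|) = 3|w − 7|/(7|w|).
Restrict δ ≤ 7/2. Then |w − 7| < 7/2 gives |w| > 7/2, so 7|w| > 49/2.
Then |3/w − (3/7)| < 3|w − 7|/(49/2), which is < ε when |w − 7| < (49/6)ε.
Take δ = min(7/2, (49/6)ε). Then 0 < |w − 7| < δ gives both |w − 7| < 7/2 and |w − 7| < (49/6)ε, so |3/w − (3/7)| < ε.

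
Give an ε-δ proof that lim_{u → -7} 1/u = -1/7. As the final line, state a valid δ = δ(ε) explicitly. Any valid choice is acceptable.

δ = min(7/2, (49/2)ε)

Suppose ε > 0. We seek δ > 0 such that 0 < |u + 7| < δ implies |1/u + 1/7| < ε.
|1/u + 1/7| = |-7 − u|/(7·|u|) = |u + 7|/(7|u|).
Restrict δ ≤ 7/2. Then |u + 7| < 7/2 gives |u| > 7/2, so 7|u| > 49/2.
Then |1/u + 1/7| < |u + 7|/(49/2), which is < ε when |u + 7| < (49/2)ε.
Take δ = min(7/2, (49/2)ε). Then 0 < |u + 7| < δ gives both |u + 7| < 7/2 and |u + 7| < (49/2)ε, so |1/u + 1/7| < ε.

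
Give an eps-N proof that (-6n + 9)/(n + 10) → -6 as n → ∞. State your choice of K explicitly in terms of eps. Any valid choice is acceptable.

K = 69/eps

Let eps > 0 be given. For n ≥ 1, |(-6n + 9)/(n + 10) + 6| = |69|/((n + 10)) = 69/((n + 10)).
Since n + 10 ≥ n for n ≥ 1, this is ≤ 69/(n) = 69/n.
So |(-6n + 9)/(n + 10) + 6| < eps whenever n > 69/eps.
Take K = 69/eps. If n > K then |(-6n + 9)/(n + 10) + 6| ≤ 69/n < eps.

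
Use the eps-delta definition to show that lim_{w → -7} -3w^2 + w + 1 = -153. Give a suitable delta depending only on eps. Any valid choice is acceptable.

Fix eps > 0. We want delta > 0 such that 0 < |w + 7| < delta implies |(-3w^2 + w + 1) + 153| < eps.
(-3w^2 + w + 1) + 153 = -3w^2 + w + 154 = (w + 7)(-3w + 22).
So |(-3w^2 + w + 1) + 153| = |w + 7|·|-3w + 22|.
Assume first that |w + 7| < 1, so |w| < 8. Then |-3w + 22| ≤ 3·8 + 22 = 46.
Hence |(-3w^2 + w + 1) + 153| ≤ 46|w + 7| < eps provided |w + 7| < eps/46.
Choosing delta = min(1, eps/46) ensures both conditions, hence |(-3w^2 + w + 1) + 153| < eps.

delta = min(1, eps/46)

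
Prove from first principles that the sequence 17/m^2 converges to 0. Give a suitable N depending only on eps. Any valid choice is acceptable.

Let eps > 0. For m ≥ 1, |17/m^2 − 0| = 17/m^2.
17/m^2 < eps ⇔ m^2 > 17/eps ⇔ m > (17/eps)^{1/2}.
Take N = (17/eps)^{1/2}. Then m > N implies 17/m^2 < eps.

N = (17/eps)^{1/2}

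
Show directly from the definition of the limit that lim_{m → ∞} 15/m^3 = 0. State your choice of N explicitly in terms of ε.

N = (15/ε)^{1/3}

Suppose ε > 0. For m ≥ 1, |15/m^3 − 0| = 15/m^3.
15/m^3 < ε ⇔ m^3 > 15/ε ⇔ m > (15/ε)^{1/3}.
Take N = (15/ε)^{1/3}. Then m > N implies 15/m^3 < ε.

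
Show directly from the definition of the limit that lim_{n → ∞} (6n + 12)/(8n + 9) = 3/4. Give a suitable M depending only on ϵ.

M = (21/32)/ϵ

Fix ϵ > 0. For n ≥ 1, |(6n + 12)/(8n + 9) − (3/4)| = |42|/(8(8n + 9)) = 42/(8(8n + 9)).
Since 8n + 9 ≥ 8n for n ≥ 1, this is ≤ 42/(8·8n) = (21/32)/n.
So |(6n + 12)/(8n + 9) − (3/4)| < ϵ whenever n > (21/32)/ϵ.
Take M = (21/32)/ϵ. If n > M then |(6n + 12)/(8n + 9) − (3/4)| ≤ (21/32)/n < ϵ.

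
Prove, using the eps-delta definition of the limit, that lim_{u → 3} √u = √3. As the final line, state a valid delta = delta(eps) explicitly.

delta = min(3, √3·eps)

Fix eps > 0. We want delta > 0 such that 0 < |u − 3| < delta implies |√u − √3| < eps.
Rationalise: √u − √3 = (u − 3)/(√u + √3), so |√u − √3| = |u − 3|/(√u + √3).
Restrict delta ≤ 3 so that |u − 3| < 3 forces u > 0, and then √u + √3 > √3.
Hence |√u − √3| < |u − 3|/√3, which is < eps once |u − 3| < √3·eps.
Take delta = min(3, √3·eps). If 0 < |u − 3| < delta then u > 0 and |√u − √3| < |u − 3|/√3 < eps.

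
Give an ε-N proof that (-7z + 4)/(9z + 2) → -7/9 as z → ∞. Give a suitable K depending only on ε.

Let ε > 0. We seek K > 0 such that z > K implies |(-7z + 4)/(9z + 2) + 7/9| < ε.
(-7z + 4)/(9z + 2) + 7/9 = (9(-7z + 4) − (-7)(9z + 2)) / (9(9z + 2)) = 50/(9(9z + 2)).
For z > 0 we have 9z + 2 > 9z, so |(-7z + 4)/(9z + 2) + 7/9| = 50/(9(9z + 2)) < 50/(9·9z) = (50/81)/z.
Thus |(-7z + 4)/(9z + 2) + 7/9| < ε whenever z > (50/81)/ε.
Take K = (50/81)/ε. If z > K then |(-7z + 4)/(9z + 2) + 7/9| < (50/81)/z < ε.

K = (50/81)/ε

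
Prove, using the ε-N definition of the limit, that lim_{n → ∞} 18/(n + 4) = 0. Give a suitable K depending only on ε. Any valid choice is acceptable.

Let ε > 0. For n ≥ 1, |18/(n + 4) − 0| = 18/(n + 4) ≤ 18/n.
We need 18/n < ε, i.e. n > 18/ε.
Take K = 18/ε. If n > K then |18/(n + 4)| ≤ 18/n < ε.

K = 18/ε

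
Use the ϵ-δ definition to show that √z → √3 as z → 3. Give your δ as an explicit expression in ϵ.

Suppose ϵ > 0. We want δ > 0 such that 0 < |z − 3| < δ implies |√z − √3| < ϵ.
Rationalise: √z − √3 = (z − 3)/(√z + √3), so |√z − √3| = |z − 3|/(√z + √3).
Restrict δ ≤ 3 so that |z − 3| < 3 forces z > 0, and then √z + √3 > √3.
Hence |√z − √3| < |z − 3|/√3, which is < ϵ once |z − 3| < √3·ϵ.
Take δ = min(3, √3·ϵ). If 0 < |z − 3| < δ then z > 0 and |√z − √3| < |z − 3|/√3 < ϵ.

δ = min(3, √3·ϵ)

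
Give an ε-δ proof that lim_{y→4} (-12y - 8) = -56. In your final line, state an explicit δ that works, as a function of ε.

δ = ε/12

Suppose ε > 0. We need δ > 0 so that 0 < |y − 4| < δ implies |(-12y - 8) + 56| < ε.
|(-12y - 8) + 56| = |-12y + 48| = 12|y − 4|.
Thus it suffices that |y − 4| < ε/12.
Choosing δ = ε/12 gives |(-12y - 8) + 56| = 12|y − 4| < ε whenever |y − 4| < δ.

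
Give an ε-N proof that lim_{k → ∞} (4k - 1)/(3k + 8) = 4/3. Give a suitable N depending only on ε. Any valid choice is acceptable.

N = (35/9)/ε

Let ε > 0. For k ≥ 1, |(4k - 1)/(3k + 8) − (4/3)| = |-35|/(3(3k + 8)) = 35/(3(3k + 8)).
Since 3k + 8 ≥ 3k for k ≥ 1, this is ≤ 35/(3·3k) = (35/9)/k.
So |(4k - 1)/(3k + 8) − (4/3)| < ε whenever k > (35/9)/ε.
Take N = (35/9)/ε. If k > N then |(4k - 1)/(3k + 8) − (4/3)| ≤ (35/9)/k < ε.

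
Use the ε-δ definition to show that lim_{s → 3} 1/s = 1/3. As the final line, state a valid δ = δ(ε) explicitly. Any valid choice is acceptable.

Suppose ε > 0. We seek δ > 0 such that 0 < |s − 3| < δ implies |1/s − (1/3)| < ε.
|1/s − (1/3)| = |3 − s|/(3·|s|) = |s − 3|/(3|s|).
Restrict δ ≤ 3/2. Then |s − 3| < 3/2 gives |s| > 3/2, so 3|s| > 9/2.
Then |1/s − (1/3)| < |s − 3|/(9/2), which is < ε when |s − 3| < (9/2)ε.
Take δ = min(3/2, (9/2)ε). Then 0 < |s − 3| < δ gives both |s − 3| < 3/2 and |s − 3| < (9/2)ε, so |1/s − (1/3)| < ε.

δ = min(3/2, (9/2)ε)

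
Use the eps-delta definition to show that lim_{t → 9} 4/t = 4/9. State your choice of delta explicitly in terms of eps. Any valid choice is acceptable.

Fix eps > 0. We seek delta > 0 such that 0 < |t − 9| < delta implies |4/t − (4/9)| < eps.
|4/t − (4/9)| = 4·|9 − t|/(9·|t|) = 4|t − 9|/(9|t|).
Require delta ≤ 9/2 so that |t| > 9 − 9/2 = 9/2, hence 9|t| > 81/2.
Then |4/t − (4/9)| < 4|t − 9|/(81/2), which is < eps when |t − 9| < (81/8)eps.
Take delta = min(9/2, (81/8)eps). Then 0 < |t − 9| < delta gives both |t − 9| < 9/2 and |t − 9| < (81/8)eps, so |4/t − (4/9)| < eps.

delta = min(9/2, (81/8)eps)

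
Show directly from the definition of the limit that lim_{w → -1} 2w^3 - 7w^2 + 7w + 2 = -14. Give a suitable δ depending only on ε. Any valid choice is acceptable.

δ = min(1, ε/42)

Fix ε > 0. We want δ > 0 such that 0 < |w + 1| < δ implies |(2w^3 - 7w^2 + 7w + 2) + 14| < ε.
(2w^3 - 7w^2 + 7w + 2) + 14 = 2w^3 - 7w^2 + 7w + 16 = (w + 1)(2w^2 - 9w + 16).
So |(2w^3 - 7w^2 + 7w + 2) + 14| = |w + 1|·|2w^2 - 9w + 16|.
Require δ ≤ 1. Then |w + 1| < 1 gives |w| < 2, and by the triangle inequality |2w^2 - 9w + 16| ≤ 2·2^2 + 9·2 + 16 = 42.
Hence |(2w^3 - 7w^2 + 7w + 2) + 14| ≤ 42|w + 1| < ε provided |w + 1| < ε/42.
Take δ = min(1, ε/42). Then 0 < |w + 1| < δ gives both |w + 1| < 1 and |w + 1| < ε/42, so |(2w^3 - 7w^2 + 7w + 2) + 14| < ε.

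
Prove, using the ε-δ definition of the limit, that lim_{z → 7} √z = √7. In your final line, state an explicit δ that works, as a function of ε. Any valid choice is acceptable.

δ = min(7, √7·ε)

Let ε > 0 be given. We want δ > 0 such that 0 < |z − 7| < δ implies |√z − √7| < ε.
Rationalise: √z − √7 = (z − 7)/(√z + √7), so |√z − √7| = |z − 7|/(√z + √7).
Restrict δ ≤ 7 so that |z − 7| < 7 forces z > 0, and then √z + √7 > √7.
Hence |√z − √7| < |z − 7|/√7, which is < ε once |z − 7| < √7·ε.
Take δ = min(7, √7·ε). If 0 < |z − 7| < δ then z > 0 and |√z − √7| < |z − 7|/√7 < ε.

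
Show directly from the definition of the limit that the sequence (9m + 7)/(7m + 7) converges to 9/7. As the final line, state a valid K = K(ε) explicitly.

K = (2/7)/ε

Fix ε > 0. For m ≥ 1, |(9m + 7)/(7m + 7) − (9/7)| = |-14|/(7(7m + 7)) = 14/(7(7m + 7)).
Since 7m + 7 ≥ 7m for m ≥ 1, this is ≤ 14/(7·7m) = (2/7)/m.
So |(9m + 7)/(7m + 7) − (9/7)| < ε whenever m > (2/7)/ε.
Take K = (2/7)/ε. If m > K then |(9m + 7)/(7m + 7) − (9/7)| ≤ (2/7)/m < ε.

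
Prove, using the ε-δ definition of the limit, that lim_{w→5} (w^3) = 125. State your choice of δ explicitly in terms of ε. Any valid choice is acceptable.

δ = min(1, ε/91)

Let ε > 0. We seek δ > 0 with 0 < |w − 5| < δ ⇒ |w^3 − 125| < ε.
Factor: w^3 − 125 = (w − 5)(w^2 + 5w + 25), so |w^3 − 125| = |w − 5|·|w^2 + 5w + 25|.
Impose δ ≤ 1 so that |w| < 6; then |w^2 + 5w + 25| ≤ 91.
Hence |w^3 − 125| ≤ 91|w − 5|, which is < ε once |w − 5| < ε/91.
Take δ = min(1, ε/91). If 0 < |w − 5| < δ then both bounds hold and |w^3 − 125| ≤ 91|w − 5| < 91·(ε/91) = ε.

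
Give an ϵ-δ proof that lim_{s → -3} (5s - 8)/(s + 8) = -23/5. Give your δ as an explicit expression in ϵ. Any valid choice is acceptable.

δ = min(5/2, (25/96)ϵ)

Fix ϵ > 0. We want δ > 0 with 0 < |s + 3| < δ ⇒ |(5s - 8)/(s + 8) + 23/5| < ϵ.
Combining over a common denominator, (5s - 8)/(s + 8) + 23/5 = [(5s - 8)·5 − (-23)·(s + 8)] / [5·(s + 8)] = 48(s + 3) / (5(s + 8)).
So |(5s - 8)/(s + 8) + 23/5| = 48|s + 3| / (5·|s + 8|).
Require δ ≤ 5/2, so |s + 8| ≥ |5| − |s + 3| > 5 − 5/2 = 5/2.
Hence |(5s - 8)/(s + 8) + 23/5| < 48|s + 3|/(5·(5/2)) = (96/25)|s + 3|, which is < ϵ once |s + 3| < (25/96)ϵ.
Take δ = min(5/2, (25/96)ϵ). Then 0 < |s + 3| < δ forces both bounds, so |(5s - 8)/(s + 8) + 23/5| < ϵ.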